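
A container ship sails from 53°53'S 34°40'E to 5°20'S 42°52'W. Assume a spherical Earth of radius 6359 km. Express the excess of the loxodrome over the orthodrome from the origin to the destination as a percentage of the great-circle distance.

Great circle: σ = 1.3676 rad → d_gc = Rσ = 8696.7 km
Rhumb: Δφ = +0.8474, Δλ = -1.3532, Δψ = +1.0275, q = Δφ/Δψ = 0.8247 → d_rh = R√(Δφ²+q²Δλ²) = 8910.3 km
Excess = (8910.3 − 8696.7) / 8696.7 = 213.6 / 8696.7 = 2.46% ≈ 2.5%

2.5%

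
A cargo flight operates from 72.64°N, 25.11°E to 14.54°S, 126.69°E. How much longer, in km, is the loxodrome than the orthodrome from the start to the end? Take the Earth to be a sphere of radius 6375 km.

Great circle: cos σ = sin φ₁ sin φ₂ + cos φ₁ cos φ₂ cos Δλ,  σ = 1.8730 rad → d_gc = 11940.2 km
Rhumb line: Δψ = -2.1361, q = Δφ/Δψ = 0.7123, d_rh = R√(Δφ²+q²Δλ²) = 12605.9 km
Excess = 12605.9 − 11940.2 = 665.7 ≈ 666 km

666 km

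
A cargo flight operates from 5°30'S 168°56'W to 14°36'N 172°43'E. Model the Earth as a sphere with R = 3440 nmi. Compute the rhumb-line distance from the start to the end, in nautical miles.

Rhumb course C = atan2(Δλ, Δψ) with Δψ = ln[tan(π/4+φ₂/2)/tan(π/4+φ₁/2)] = +0.3538, Δλ = -0.3203 → C = 317.84°
d = R·|Δφ| / |cos C| = 3440·0.35081 / 0.74133 = 1628 nmi

1628 nmi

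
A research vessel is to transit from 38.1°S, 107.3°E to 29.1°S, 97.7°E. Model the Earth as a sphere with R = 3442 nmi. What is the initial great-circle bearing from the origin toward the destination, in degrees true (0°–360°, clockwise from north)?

N = sin Δλ·cos φ₂ = -0.1457;  D = cos φ₁ sin φ₂ − sin φ₁ cos φ₂ cos Δλ = +0.1489
initial course = atan2(N, D) = 315.62°

315.6°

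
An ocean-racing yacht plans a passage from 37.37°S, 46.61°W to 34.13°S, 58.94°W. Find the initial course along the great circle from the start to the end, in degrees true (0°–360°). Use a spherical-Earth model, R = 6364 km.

284.3°

θ = atan2( sin Δλ·cos φ₂ ,  cos φ₁ sin φ₂ − sin φ₁ cos φ₂ cos Δλ )
  = atan2(-0.1768, +0.0449) = 284.26°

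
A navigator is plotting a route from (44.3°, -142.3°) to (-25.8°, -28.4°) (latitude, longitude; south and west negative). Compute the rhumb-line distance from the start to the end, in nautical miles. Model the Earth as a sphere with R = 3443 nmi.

7573 nmi

Rhumb course C = atan2(Δλ, Δψ) with Δψ = ln[tan(π/4+φ₂/2)/tan(π/4+φ₁/2)] = -1.3305, Δλ = +1.9879 → C = 123.79°
d = R·|Δφ| / |cos C| = 3443·1.22348 / 0.55622 = 7573 nmi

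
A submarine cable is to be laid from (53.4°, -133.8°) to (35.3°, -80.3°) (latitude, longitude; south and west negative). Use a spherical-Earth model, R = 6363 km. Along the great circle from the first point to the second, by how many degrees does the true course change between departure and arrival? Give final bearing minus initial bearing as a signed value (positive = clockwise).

+39.3°

Initial bearing θ₁ = atan2(sin Δλ cos φ₂, cos φ₁ sin φ₂ − sin φ₁ cos φ₂ cos Δλ) = 93.94°
Final bearing θ₂ = (initial bearing from the destination back to the start) + 180° = 133.21°
Δθ = θ₂ − θ₁ = +39.3°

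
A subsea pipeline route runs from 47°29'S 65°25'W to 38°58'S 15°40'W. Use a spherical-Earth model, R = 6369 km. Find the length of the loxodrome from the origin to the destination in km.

4129 km

Δψ = ln[tan(π/4+φ₂/2)/tan(π/4+φ₁/2)] = +0.2045;  Δφ = +0.1486 rad,  Δλ = +0.8683 rad
q = Δφ/Δψ = 0.7268
d = R·√(Δφ² + q²Δλ²) = 6369·0.64836 = 4129 km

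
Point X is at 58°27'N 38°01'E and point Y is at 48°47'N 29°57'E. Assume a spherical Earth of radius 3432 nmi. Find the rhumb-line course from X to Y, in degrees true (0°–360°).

206.2°

Δψ = ln[tan(π/4+φ₂/2)/tan(π/4+φ₁/2)] = -0.2860
Δλ = -0.1408 rad (taken the short way round)
course = atan2(Δλ, Δψ) = 206.21°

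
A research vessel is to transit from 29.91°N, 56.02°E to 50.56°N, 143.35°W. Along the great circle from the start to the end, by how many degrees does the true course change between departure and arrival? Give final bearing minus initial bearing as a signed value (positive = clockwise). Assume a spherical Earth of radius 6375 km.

At departure: θ₁ = atan2(sin Δλ cos φ₂, cos φ₁ sin φ₂ − sin φ₁ cos φ₂ cos Δλ) = 12.28°
At arrival: θ₂ = atan2(sin Δλ cos φ₁, −cos φ₂ sin φ₁ + sin φ₂ cos φ₁ cos Δλ) = 163.13°
Δθ = θ₂ − θ₁ = +150.9°

+150.9°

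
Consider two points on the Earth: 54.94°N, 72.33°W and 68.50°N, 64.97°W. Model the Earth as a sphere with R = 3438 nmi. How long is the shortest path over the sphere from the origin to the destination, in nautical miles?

cos σ = sin φ₁ sin φ₂ + cos φ₁ cos φ₂ cos Δλ
      = sin(54.94°)sin(68.50°) + cos(54.94°)cos(68.50°)cos(7.36°) = 0.9704
σ = 13.978° → d = Rσ = 3438·0.24395 = 839 nmi

839 nmi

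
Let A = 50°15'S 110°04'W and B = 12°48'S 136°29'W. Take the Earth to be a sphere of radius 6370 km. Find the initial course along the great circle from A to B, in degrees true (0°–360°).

θ = atan2( sin Δλ·cos φ₂ ,  cos φ₁ sin φ₂ − sin φ₁ cos φ₂ cos Δλ )
  = atan2(-0.4338, +0.5298) = 320.69°

320.7°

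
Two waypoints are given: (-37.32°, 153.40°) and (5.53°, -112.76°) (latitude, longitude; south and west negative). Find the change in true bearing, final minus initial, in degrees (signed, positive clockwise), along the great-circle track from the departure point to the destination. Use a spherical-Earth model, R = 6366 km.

-34.9°

At departure: θ₁ = atan2(sin Δλ cos φ₂, cos φ₁ sin φ₂ − sin φ₁ cos φ₂ cos Δλ) = 87.91°
At arrival: θ₂ = atan2(sin Δλ cos φ₁, −cos φ₂ sin φ₁ + sin φ₂ cos φ₁ cos Δλ) = 52.98°
Δθ = θ₂ − θ₁ = -34.9°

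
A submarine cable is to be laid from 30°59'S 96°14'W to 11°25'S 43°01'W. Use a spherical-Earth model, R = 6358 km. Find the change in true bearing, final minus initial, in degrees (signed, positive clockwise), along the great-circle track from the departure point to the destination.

Initial bearing θ₁ = atan2(sin Δλ cos φ₂, cos φ₁ sin φ₂ − sin φ₁ cos φ₂ cos Δλ) = 80.42°
Final bearing θ₂ = (initial bearing from the destination back to the start) + 180° = 59.59°
Δθ = θ₂ − θ₁ = -20.8°

-20.8°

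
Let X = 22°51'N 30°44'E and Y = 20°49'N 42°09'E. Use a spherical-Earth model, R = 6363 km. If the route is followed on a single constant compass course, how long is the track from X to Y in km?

Rhumb course C = atan2(Δλ, Δψ) with Δψ = ln[tan(π/4+φ₂/2)/tan(π/4+φ₁/2)] = -0.0382, Δλ = +0.1993 → C = 100.86°
d = R·|Δφ| / |cos C| = 6363·0.03549 / 0.18844 = 1198 km

1198 km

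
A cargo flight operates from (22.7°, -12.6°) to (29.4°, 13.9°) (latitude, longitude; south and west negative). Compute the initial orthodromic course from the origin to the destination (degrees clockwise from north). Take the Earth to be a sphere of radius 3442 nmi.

68.6°

θ = atan2( sin Δλ·cos φ₂ ,  cos φ₁ sin φ₂ − sin φ₁ cos φ₂ cos Δλ )
  = atan2(+0.3887, +0.1520) = 68.64°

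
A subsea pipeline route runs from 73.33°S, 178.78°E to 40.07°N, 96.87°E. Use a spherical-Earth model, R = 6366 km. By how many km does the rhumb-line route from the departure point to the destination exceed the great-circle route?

Great circle: cos σ = sin φ₁ sin φ₂ + cos φ₁ cos φ₂ cos Δλ,  σ = 2.1966 rad → d_gc = 13983.8 km
Rhumb line: Δψ = +2.6852, q = Δφ/Δψ = 0.7371, d_rh = R√(Δφ²+q²Δλ²) = 14274.0 km
Excess = 14274.0 − 13983.8 = 290.2 ≈ 290 km

290 km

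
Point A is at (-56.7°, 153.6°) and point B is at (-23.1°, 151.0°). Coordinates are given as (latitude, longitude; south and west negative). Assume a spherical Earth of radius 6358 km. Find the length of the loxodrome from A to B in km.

3735 km

Δψ = ln[tan(π/4+φ₂/2)/tan(π/4+φ₁/2)] = +0.7925;  Δφ = +0.5864 rad,  Δλ = -0.0454 rad
q = Δφ/Δψ = 0.7399
d = R·√(Δφ² + q²Δλ²) = 6358·0.58739 = 3735 km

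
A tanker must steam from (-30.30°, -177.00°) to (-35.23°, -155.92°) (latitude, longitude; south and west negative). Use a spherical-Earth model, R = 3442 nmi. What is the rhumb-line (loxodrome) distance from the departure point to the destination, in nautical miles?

1105 nmi

Δψ = ln[tan(π/4+φ₂/2)/tan(π/4+φ₁/2)] = -0.1024;  Δφ = -0.0860 rad,  Δλ = +0.3679 rad
q = Δφ/Δψ = 0.8404
d = R·√(Δφ² + q²Δλ²) = 3442·0.32095 = 1105 nmi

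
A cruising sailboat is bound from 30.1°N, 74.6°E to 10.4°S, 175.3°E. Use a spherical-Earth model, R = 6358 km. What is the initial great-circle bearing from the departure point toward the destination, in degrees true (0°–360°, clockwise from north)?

N = sin Δλ·cos φ₂ = +0.9665;  D = cos φ₁ sin φ₂ − sin φ₁ cos φ₂ cos Δλ = -0.0646
initial course = atan2(N, D) = 93.82°

93.8°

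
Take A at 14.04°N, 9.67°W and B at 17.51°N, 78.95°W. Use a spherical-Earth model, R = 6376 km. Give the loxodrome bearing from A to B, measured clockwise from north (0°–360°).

273.0°

Δψ = ln[tan(π/4+φ₂/2)/tan(π/4+φ₁/2)] = +0.0629
Δλ = -1.2092 rad (taken the short way round)
course = atan2(Δλ, Δψ) = 272.98°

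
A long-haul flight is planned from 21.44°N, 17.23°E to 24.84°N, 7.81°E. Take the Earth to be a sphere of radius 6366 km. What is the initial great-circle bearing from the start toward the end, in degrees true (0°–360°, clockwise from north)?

293.2°

θ = atan2( sin Δλ·cos φ₂ ,  cos φ₁ sin φ₂ − sin φ₁ cos φ₂ cos Δλ )
  = atan2(-0.1485, +0.0638) = 293.24°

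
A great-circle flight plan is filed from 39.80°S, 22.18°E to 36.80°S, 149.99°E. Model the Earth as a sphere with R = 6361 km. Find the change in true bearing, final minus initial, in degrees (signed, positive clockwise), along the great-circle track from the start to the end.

-103.4°

At departure: θ₁ = atan2(sin Δλ cos φ₂, cos φ₁ sin φ₂ − sin φ₁ cos φ₂ cos Δλ) = 140.76°
At arrival: θ₂ = atan2(sin Δλ cos φ₁, −cos φ₂ sin φ₁ + sin φ₂ cos φ₁ cos Δλ) = 37.37°
Δθ = θ₂ − θ₁ = -103.4°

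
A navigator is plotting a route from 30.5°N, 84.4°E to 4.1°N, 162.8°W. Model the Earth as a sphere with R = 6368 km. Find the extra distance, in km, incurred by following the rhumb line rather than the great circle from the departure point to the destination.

279 km

Great circle: cos σ = sin φ₁ sin φ₂ + cos φ₁ cos φ₂ cos Δλ,  σ = 1.8721 rad → d_gc = 11921.4 km
Rhumb line: Δψ = -0.4878, q = Δφ/Δψ = 0.9446, d_rh = R√(Δφ²+q²Δλ²) = 12200.5 km
Excess = 12200.5 − 11921.4 = 279.1 ≈ 279 km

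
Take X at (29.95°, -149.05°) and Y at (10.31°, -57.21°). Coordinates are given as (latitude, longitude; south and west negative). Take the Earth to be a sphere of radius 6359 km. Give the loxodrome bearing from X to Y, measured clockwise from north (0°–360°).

102.9°

Meridional parts: M(φ₁)=+0.5483, M(φ₂)=+0.1809 → ΔM = -0.3674;  Δλ = +1.6029 rad
tan C = Δλ / ΔM = -4.3631 → C = 102.91°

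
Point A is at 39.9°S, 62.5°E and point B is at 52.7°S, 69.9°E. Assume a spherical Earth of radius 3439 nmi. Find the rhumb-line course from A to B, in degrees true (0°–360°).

158.4°

Δψ = ln[tan(π/4+φ₂/2)/tan(π/4+φ₁/2)] = -0.3255
Δλ = +0.1292 rad (taken the short way round)
course = atan2(Δλ, Δψ) = 158.36°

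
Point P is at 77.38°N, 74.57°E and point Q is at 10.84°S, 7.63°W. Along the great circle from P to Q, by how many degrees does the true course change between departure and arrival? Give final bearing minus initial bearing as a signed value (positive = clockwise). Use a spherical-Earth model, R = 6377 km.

Initial bearing θ₁ = atan2(sin Δλ cos φ₂, cos φ₁ sin φ₂ − sin φ₁ cos φ₂ cos Δλ) = 260.02°
Final bearing θ₂ = (initial bearing from the destination back to the start) + 180° = 192.66°
Δθ = θ₂ − θ₁ = -67.4°

-67.4°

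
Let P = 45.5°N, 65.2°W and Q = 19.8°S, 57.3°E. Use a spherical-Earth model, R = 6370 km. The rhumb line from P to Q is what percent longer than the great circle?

2.4%

Great circle: σ = 2.2092 rad → d_gc = Rσ = 14072.8 km
Rhumb: Δφ = -1.1397, Δλ = +2.1380, Δψ = -1.2464, q = Δφ/Δψ = 0.9144 → d_rh = R√(Δφ²+q²Δλ²) = 14414.7 km
Excess = (14414.7 − 14072.8) / 14072.8 = 341.9 / 14072.8 = 2.43% ≈ 2.4%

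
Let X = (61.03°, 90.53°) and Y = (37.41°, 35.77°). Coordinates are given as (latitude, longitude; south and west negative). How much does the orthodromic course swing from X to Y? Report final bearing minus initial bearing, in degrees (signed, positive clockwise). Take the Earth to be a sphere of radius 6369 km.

Initial bearing θ₁ = atan2(sin Δλ cos φ₂, cos φ₁ sin φ₂ − sin φ₁ cos φ₂ cos Δλ) = 260.66°
Final bearing θ₂ = (initial bearing from the destination back to the start) + 180° = 216.99°
Δθ = θ₂ − θ₁ = -43.7°

-43.7°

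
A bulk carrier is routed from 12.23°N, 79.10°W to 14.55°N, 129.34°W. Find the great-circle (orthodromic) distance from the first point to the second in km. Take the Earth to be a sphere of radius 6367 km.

cos σ = sin φ₁ sin φ₂ + cos φ₁ cos φ₂ cos Δλ
      = sin(12.23°)sin(14.55°) + cos(12.23°)cos(14.55°)cos(-50.24°) = 0.6582
σ = 48.835° → d = Rσ = 6367·0.85233 = 5427 km

5427 km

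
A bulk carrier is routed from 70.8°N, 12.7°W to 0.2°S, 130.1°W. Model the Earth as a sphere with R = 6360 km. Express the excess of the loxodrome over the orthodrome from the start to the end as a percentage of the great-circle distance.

9.5%

Great circle: σ = 1.7261 rad → d_gc = Rσ = 10977.7 km
Rhumb: Δφ = -1.2392, Δλ = -2.0490, Δψ = -1.7805, q = Δφ/Δψ = 0.6960 → d_rh = R√(Δφ²+q²Δλ²) = 12015.4 km
Excess = (12015.4 − 10977.7) / 10977.7 = 1037.7 / 10977.7 = 9.453% ≈ 9.5%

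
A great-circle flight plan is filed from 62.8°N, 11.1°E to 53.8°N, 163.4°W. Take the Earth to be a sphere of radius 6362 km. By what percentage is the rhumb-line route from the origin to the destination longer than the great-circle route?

44.6%

Great circle: σ = 1.1051 rad → d_gc = Rσ = 7031.0 km
Rhumb: Δφ = -0.1571, Δλ = -3.0456, Δψ = -0.3009, q = Δφ/Δψ = 0.5221 → d_rh = R√(Δφ²+q²Δλ²) = 10165.1 km
Excess = (10165.1 − 7031.0) / 7031.0 = 3134.1 / 7031.0 = 44.58% ≈ 44.6%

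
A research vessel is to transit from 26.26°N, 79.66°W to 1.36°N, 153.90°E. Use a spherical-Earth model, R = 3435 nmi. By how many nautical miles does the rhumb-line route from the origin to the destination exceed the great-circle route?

Great circle: cos σ = sin φ₁ sin φ₂ + cos φ₁ cos φ₂ cos Δλ,  σ = 2.1200 rad → d_gc = 7282.3 nmi
Rhumb line: Δψ = -0.4515, q = Δφ/Δψ = 0.9625, d_rh = R√(Δφ²+q²Δλ²) = 7447.1 nmi
Excess = 7447.1 − 7282.3 = 164.8 ≈ 165 nmi

165 nmi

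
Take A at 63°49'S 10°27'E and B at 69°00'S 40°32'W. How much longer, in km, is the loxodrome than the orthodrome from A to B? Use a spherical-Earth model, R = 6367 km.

Great circle: cos σ = sin φ₁ sin φ₂ + cos φ₁ cos φ₂ cos Δλ,  σ = 0.3559 rad → d_gc = 2266.0 km
Rhumb line: Δψ = -0.2269, q = Δφ/Δψ = 0.3986, d_rh = R√(Δφ²+q²Δλ²) = 2330.8 km
Excess = 2330.8 − 2266.0 = 64.8 ≈ 65 km

65 km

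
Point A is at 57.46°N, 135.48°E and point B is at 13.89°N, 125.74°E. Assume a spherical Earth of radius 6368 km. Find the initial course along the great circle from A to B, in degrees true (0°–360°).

193.6°

θ = atan2( sin Δλ·cos φ₂ ,  cos φ₁ sin φ₂ − sin φ₁ cos φ₂ cos Δλ )
  = atan2(-0.1642, -0.6774) = 193.63°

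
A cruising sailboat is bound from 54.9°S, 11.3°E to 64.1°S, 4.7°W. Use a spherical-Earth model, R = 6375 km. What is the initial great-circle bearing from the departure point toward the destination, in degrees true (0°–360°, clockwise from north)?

θ = atan2( sin Δλ·cos φ₂ ,  cos φ₁ sin φ₂ − sin φ₁ cos φ₂ cos Δλ )
  = atan2(-0.1204, -0.1737) = 214.72°

214.7°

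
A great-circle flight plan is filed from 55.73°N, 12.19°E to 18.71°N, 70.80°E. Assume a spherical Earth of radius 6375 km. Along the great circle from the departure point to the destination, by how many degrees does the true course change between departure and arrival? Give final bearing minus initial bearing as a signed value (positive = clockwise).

+39.4°

Initial bearing θ₁ = atan2(sin Δλ cos φ₂, cos φ₁ sin φ₂ − sin φ₁ cos φ₂ cos Δλ) = 105.69°
Final bearing θ₂ = (initial bearing from the destination back to the start) + 180° = 145.08°
Δθ = θ₂ − θ₁ = +39.4°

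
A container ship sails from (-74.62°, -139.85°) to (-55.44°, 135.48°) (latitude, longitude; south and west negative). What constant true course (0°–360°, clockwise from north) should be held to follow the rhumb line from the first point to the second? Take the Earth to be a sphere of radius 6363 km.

Δψ = ln[tan(π/4+φ₂/2)/tan(π/4+φ₁/2)] = +0.8346
Δλ = -1.4778 rad (taken the short way round)
course = atan2(Δλ, Δψ) = 299.46°

299.5°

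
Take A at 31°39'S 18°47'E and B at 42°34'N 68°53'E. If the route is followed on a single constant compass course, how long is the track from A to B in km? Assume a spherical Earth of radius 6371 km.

9719 km

Δψ = ln[tan(π/4+φ₂/2)/tan(π/4+φ₁/2)] = +1.4054;  Δφ = +1.2953 rad,  Δλ = +0.8744 rad
q = Δφ/Δψ = 0.9217
d = R·√(Δφ² + q²Δλ²) = 6371·1.52558 = 9719 km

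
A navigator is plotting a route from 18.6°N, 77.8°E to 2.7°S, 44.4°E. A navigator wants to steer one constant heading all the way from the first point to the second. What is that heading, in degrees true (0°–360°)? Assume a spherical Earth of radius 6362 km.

237.1°

Meridional parts: M(φ₁)=+0.3305, M(φ₂)=-0.0471 → ΔM = -0.3776;  Δλ = -0.5829 rad
tan C = Δλ / ΔM = +1.5437 → C = 237.06°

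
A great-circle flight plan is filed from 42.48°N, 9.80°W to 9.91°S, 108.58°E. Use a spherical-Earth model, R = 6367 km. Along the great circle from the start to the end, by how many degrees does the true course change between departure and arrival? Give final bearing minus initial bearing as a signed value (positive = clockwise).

Initial bearing θ₁ = atan2(sin Δλ cos φ₂, cos φ₁ sin φ₂ − sin φ₁ cos φ₂ cos Δλ) = 77.68°
Final bearing θ₂ = (initial bearing from the destination back to the start) + 180° = 132.99°
Δθ = θ₂ − θ₁ = +55.3°

+55.3°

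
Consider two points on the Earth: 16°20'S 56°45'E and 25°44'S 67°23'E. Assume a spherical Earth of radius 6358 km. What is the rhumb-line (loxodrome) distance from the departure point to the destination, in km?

1516 km

Δψ = ln[tan(π/4+φ₂/2)/tan(π/4+φ₁/2)] = -0.1760;  Δφ = -0.1641 rad,  Δλ = +0.1856 rad
q = Δφ/Δψ = 0.9320
d = R·√(Δφ² + q²Δλ²) = 6358·0.23840 = 1516 km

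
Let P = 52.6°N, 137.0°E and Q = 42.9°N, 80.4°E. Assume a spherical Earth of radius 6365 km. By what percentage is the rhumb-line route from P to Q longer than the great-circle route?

2.4%

Great circle: σ = 0.6670 rad → d_gc = Rσ = 4245.3 km
Rhumb: Δφ = -0.1693, Δλ = -0.9879, Δψ = -0.2528, q = Δφ/Δψ = 0.6696 → d_rh = R√(Δφ²+q²Δλ²) = 4346.0 km
Excess = (4346.0 − 4245.3) / 4245.3 = 100.7 / 4245.3 = 2.37% ≈ 2.4%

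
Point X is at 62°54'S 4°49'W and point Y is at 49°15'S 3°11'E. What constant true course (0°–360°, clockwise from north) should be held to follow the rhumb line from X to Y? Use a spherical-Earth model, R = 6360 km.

17.9°

Δψ = ln[tan(π/4+φ₂/2)/tan(π/4+φ₁/2)] = +0.4325
Δλ = +0.1396 rad (taken the short way round)
course = atan2(Δλ, Δψ) = 17.89°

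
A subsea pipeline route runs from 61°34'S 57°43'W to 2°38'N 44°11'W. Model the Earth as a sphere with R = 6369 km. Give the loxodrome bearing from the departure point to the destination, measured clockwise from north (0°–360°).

Meridional parts: M(φ₁)=-1.3730, M(φ₂)=+0.0460 → ΔM = +1.4190;  Δλ = +0.2362 rad
tan C = Δλ / ΔM = +0.1665 → C = 9.45°

9.5°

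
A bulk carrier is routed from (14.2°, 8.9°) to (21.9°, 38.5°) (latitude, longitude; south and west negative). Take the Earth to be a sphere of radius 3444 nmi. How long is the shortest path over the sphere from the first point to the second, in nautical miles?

1750 nmi

Haversine: a = sin²(Δφ/2)+cos φ₁ cos φ₂ sin²(Δλ/2) = 0.06320;  σ = 2·atan2(√a,√(1−a))
σ = 29.121° → d = Rσ = 3444·0.50825 = 1750 nmi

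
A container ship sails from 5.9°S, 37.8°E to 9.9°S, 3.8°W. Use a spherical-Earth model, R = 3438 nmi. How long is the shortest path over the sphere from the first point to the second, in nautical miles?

Haversine: a = sin²(Δφ/2)+cos φ₁ cos φ₂ sin²(Δλ/2) = 0.12478;  σ = 2·atan2(√a,√(1−a))
σ = 41.372° → d = Rσ = 3438·0.72208 = 2483 nmi

2483 nmi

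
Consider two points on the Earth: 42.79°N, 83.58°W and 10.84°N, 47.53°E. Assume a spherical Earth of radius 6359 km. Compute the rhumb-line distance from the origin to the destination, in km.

Rhumb course C = atan2(Δλ, Δψ) with Δψ = ln[tan(π/4+φ₂/2)/tan(π/4+φ₁/2)] = -0.6375, Δλ = +2.2883 → C = 105.57°
d = R·|Δφ| / |cos C| = 6359·0.55763 / 0.26837 = 13213 km

13213 km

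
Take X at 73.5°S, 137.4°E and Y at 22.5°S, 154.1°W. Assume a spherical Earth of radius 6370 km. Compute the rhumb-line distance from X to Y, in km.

7200 km

Rhumb course C = atan2(Δλ, Δψ) with Δψ = ln[tan(π/4+φ₂/2)/tan(π/4+φ₁/2)] = +1.5279, Δλ = +1.1956 → C = 38.04°
d = R·|Δφ| / |cos C| = 6370·0.89012 / 0.78755 = 7200 km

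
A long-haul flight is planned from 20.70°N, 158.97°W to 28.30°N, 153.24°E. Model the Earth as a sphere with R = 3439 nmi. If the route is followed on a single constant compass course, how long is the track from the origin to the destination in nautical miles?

Rhumb course C = atan2(Δλ, Δψ) with Δψ = ln[tan(π/4+φ₂/2)/tan(π/4+φ₁/2)] = +0.1459, Δλ = -0.8341 → C = 279.92°
d = R·|Δφ| / |cos C| = 3439·0.13265 / 0.17233 = 2647 nmi

2647 nmi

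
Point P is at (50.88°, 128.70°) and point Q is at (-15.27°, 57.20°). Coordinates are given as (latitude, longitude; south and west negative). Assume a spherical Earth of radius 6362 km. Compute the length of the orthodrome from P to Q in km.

10065 km

cos σ = sin φ₁ sin φ₂ + cos φ₁ cos φ₂ cos Δλ
      = sin(50.88°)sin(-15.27°) + cos(50.88°)cos(-15.27°)cos(-71.50°) = -0.0112
σ = 90.641° → d = Rσ = 6362·1.58199 = 10065 km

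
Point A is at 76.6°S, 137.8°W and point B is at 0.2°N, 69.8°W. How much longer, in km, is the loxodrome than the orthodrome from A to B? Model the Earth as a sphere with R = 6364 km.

Great circle: cos σ = sin φ₁ sin φ₂ + cos φ₁ cos φ₂ cos Δλ,  σ = 1.4873 rad → d_gc = 9465.1 km
Rhumb line: Δψ = +2.1450, q = Δφ/Δψ = 0.6249, d_rh = R√(Δφ²+q²Δλ²) = 9749.0 km
Excess = 9749.0 − 9465.1 = 283.9 ≈ 284 km

284 km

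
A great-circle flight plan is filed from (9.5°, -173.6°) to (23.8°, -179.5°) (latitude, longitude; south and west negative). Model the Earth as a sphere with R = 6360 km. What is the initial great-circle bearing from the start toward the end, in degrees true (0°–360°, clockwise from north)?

θ = atan2( sin Δλ·cos φ₂ ,  cos φ₁ sin φ₂ − sin φ₁ cos φ₂ cos Δλ )
  = atan2(-0.0941, +0.2478) = 339.22°

339.2°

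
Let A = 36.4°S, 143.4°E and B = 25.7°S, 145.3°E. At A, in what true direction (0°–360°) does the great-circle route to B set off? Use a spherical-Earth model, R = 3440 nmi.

9.2°

θ = atan2( sin Δλ·cos φ₂ ,  cos φ₁ sin φ₂ − sin φ₁ cos φ₂ cos Δλ )
  = atan2(+0.0299, +0.1854) = 9.16°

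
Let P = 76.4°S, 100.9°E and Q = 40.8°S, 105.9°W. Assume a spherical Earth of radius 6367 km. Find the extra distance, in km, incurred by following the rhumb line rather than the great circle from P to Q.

1961 km

Great circle: cos σ = sin φ₁ sin φ₂ + cos φ₁ cos φ₂ cos Δλ,  σ = 1.0744 rad → d_gc = 6841.0 km
Rhumb line: Δψ = +1.3453, q = Δφ/Δψ = 0.4618, d_rh = R√(Δφ²+q²Δλ²) = 8801.7 km
Excess = 8801.7 − 6841.0 = 1960.7 ≈ 1961 km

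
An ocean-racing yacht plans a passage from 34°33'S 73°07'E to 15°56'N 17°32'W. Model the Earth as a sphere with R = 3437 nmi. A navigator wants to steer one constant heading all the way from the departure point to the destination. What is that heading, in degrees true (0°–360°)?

300.3°

Meridional parts: M(φ₁)=-0.6433, M(φ₂)=+0.2817 → ΔM = +0.9250;  Δλ = -1.5821 rad
tan C = Δλ / ΔM = -1.7104 → C = 300.31°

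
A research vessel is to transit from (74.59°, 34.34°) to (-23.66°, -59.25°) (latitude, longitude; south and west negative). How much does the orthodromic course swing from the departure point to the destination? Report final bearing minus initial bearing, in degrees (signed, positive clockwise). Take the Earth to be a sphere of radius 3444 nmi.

Initial bearing θ₁ = atan2(sin Δλ cos φ₂, cos φ₁ sin φ₂ − sin φ₁ cos φ₂ cos Δλ) = 266.79°
Final bearing θ₂ = (initial bearing from the destination back to the start) + 180° = 196.84°
Δθ = θ₂ − θ₁ = -69.9°

-69.9°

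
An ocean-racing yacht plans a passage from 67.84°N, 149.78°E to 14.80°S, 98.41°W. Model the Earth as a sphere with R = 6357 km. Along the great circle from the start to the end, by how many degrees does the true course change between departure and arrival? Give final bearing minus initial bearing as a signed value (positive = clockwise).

At departure: θ₁ = atan2(sin Δλ cos φ₂, cos φ₁ sin φ₂ − sin φ₁ cos φ₂ cos Δλ) = 75.25°
At arrival: θ₂ = atan2(sin Δλ cos φ₁, −cos φ₂ sin φ₁ + sin φ₂ cos φ₁ cos Δλ) = 157.83°
Δθ = θ₂ − θ₁ = +82.6°

+82.6°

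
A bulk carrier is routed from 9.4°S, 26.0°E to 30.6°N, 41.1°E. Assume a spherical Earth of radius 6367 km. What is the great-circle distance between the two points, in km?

Haversine: a = sin²(Δφ/2)+cos φ₁ cos φ₂ sin²(Δλ/2) = 0.13164;  σ = 2·atan2(√a,√(1−a))
σ = 42.547° → d = Rσ = 6367·0.74258 = 4728 km

4728 km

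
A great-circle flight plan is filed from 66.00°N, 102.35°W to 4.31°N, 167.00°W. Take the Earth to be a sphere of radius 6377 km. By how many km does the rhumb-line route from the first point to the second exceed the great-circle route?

Great circle: cos σ = sin φ₁ sin φ₂ + cos φ₁ cos φ₂ cos Δλ,  σ = 1.3261 rad → d_gc = 8456.2 km
Rhumb line: Δψ = -1.4733, q = Δφ/Δψ = 0.7308, d_rh = R√(Δφ²+q²Δλ²) = 8648.5 km
Excess = 8648.5 − 8456.2 = 192.3 ≈ 192 km

192 km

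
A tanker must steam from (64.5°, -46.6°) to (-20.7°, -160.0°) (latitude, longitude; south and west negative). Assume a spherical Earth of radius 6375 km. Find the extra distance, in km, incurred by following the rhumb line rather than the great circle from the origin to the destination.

Great circle: cos σ = sin φ₁ sin φ₂ + cos φ₁ cos φ₂ cos Δλ,  σ = 2.0703 rad → d_gc = 13198.1 km
Rhumb line: Δψ = -1.8554, q = Δφ/Δψ = 0.8015, d_rh = R√(Δφ²+q²Δλ²) = 13860.9 km
Excess = 13860.9 − 13198.1 = 662.8 ≈ 663 km

663 km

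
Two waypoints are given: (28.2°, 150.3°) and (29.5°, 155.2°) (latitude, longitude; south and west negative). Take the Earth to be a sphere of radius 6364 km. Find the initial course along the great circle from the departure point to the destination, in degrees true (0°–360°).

72.0°

θ = atan2( sin Δλ·cos φ₂ ,  cos φ₁ sin φ₂ − sin φ₁ cos φ₂ cos Δλ )
  = atan2(+0.0743, +0.0242) = 71.98°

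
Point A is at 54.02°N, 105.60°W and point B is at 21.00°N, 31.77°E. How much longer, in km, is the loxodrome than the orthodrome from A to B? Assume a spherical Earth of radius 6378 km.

Great circle: cos σ = sin φ₁ sin φ₂ + cos φ₁ cos φ₂ cos Δλ,  σ = 1.6846 rad → d_gc = 10744.3 km
Rhumb line: Δψ = -0.7498, q = Δφ/Δψ = 0.7687, d_rh = R√(Δφ²+q²Δλ²) = 12315.3 km
Excess = 12315.3 − 10744.3 = 1571.0 ≈ 1571 km

1571 km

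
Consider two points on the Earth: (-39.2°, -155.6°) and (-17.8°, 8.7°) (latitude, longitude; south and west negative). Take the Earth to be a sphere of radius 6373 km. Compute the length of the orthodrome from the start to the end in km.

13474 km

Haversine: a = sin²(Δφ/2)+cos φ₁ cos φ₂ sin²(Δλ/2) = 0.75856;  σ = 2·atan2(√a,√(1−a))
σ = 121.139° → d = Rσ = 6373·2.11427 = 13474 km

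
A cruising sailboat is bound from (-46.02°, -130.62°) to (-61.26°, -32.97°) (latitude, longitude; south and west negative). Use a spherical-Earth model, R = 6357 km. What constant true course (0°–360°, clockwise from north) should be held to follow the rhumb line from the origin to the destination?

104.9°

Δψ = ln[tan(π/4+φ₂/2)/tan(π/4+φ₁/2)] = -0.4550
Δλ = +1.7043 rad (taken the short way round)
course = atan2(Δλ, Δψ) = 104.95°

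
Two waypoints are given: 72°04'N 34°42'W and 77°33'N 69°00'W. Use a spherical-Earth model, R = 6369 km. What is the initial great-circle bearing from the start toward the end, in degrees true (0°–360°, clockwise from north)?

θ = atan2( sin Δλ·cos φ₂ ,  cos φ₁ sin φ₂ − sin φ₁ cos φ₂ cos Δλ )
  = atan2(-0.1215, +0.1312) = 317.21°

317.2°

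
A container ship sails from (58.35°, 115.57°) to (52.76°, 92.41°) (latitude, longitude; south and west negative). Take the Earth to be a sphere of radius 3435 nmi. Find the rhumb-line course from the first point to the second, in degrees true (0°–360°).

Δψ = ln[tan(π/4+φ₂/2)/tan(π/4+φ₁/2)] = -0.1729
Δλ = -0.4042 rad (taken the short way round)
course = atan2(Δλ, Δψ) = 246.85°

246.8°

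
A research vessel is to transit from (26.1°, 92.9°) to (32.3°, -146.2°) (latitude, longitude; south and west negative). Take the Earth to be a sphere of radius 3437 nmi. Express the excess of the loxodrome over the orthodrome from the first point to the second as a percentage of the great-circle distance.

6.8%

Great circle: σ = 1.7262 rad → d_gc = Rσ = 5932.8 nmi
Rhumb: Δφ = +0.1082, Δλ = +2.1101, Δψ = +0.1241, q = Δφ/Δψ = 0.8722 → d_rh = R√(Δφ²+q²Δλ²) = 6336.7 nmi
Excess = (6336.7 − 5932.8) / 5932.8 = 403.9 / 5932.8 = 6.81% ≈ 6.8%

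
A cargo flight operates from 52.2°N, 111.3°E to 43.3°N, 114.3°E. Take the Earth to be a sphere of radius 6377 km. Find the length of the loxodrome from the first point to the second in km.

1016 km

Δψ = ln[tan(π/4+φ₂/2)/tan(π/4+φ₁/2)] = -0.2318;  Δφ = -0.1553 rad,  Δλ = +0.0524 rad
q = Δφ/Δψ = 0.6700
d = R·√(Δφ² + q²Δλ²) = 6377·0.15925 = 1016 km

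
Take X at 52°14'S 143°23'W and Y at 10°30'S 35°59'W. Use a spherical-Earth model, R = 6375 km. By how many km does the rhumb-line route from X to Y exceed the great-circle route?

Great circle: cos σ = sin φ₁ sin φ₂ + cos φ₁ cos φ₂ cos Δλ,  σ = 1.6068 rad → d_gc = 10243.5 km
Rhumb line: Δψ = +0.8885, q = Δφ/Δψ = 0.8198, d_rh = R√(Δφ²+q²Δλ²) = 10841.1 km
Excess = 10841.1 − 10243.5 = 597.6 ≈ 598 km

598 km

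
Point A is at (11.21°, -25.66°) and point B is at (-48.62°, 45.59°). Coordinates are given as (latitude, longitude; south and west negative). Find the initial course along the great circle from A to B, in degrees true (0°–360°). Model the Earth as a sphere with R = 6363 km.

141.2°

θ = atan2( sin Δλ·cos φ₂ ,  cos φ₁ sin φ₂ − sin φ₁ cos φ₂ cos Δλ )
  = atan2(+0.6260, -0.7773) = 141.16°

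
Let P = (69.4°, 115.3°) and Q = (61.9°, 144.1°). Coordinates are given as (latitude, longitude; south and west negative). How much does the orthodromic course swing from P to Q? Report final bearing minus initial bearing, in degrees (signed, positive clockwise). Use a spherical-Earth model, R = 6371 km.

+26.4°

Initial bearing θ₁ = atan2(sin Δλ cos φ₂, cos φ₁ sin φ₂ − sin φ₁ cos φ₂ cos Δλ) = 108.52°
Final bearing θ₂ = (initial bearing from the destination back to the start) + 180° = 134.90°
Δθ = θ₂ − θ₁ = +26.4°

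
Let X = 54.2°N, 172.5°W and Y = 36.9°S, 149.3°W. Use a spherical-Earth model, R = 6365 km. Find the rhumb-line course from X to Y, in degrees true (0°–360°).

Meridional parts: M(φ₁)=+1.1301, M(φ₂)=-0.6938 → ΔM = -1.8239;  Δλ = +0.4049 rad
tan C = Δλ / ΔM = -0.2220 → C = 167.48°

167.5°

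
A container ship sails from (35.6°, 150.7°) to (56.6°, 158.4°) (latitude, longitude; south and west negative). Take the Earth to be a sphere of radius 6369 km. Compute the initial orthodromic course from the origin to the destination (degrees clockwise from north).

θ = atan2( sin Δλ·cos φ₂ ,  cos φ₁ sin φ₂ − sin φ₁ cos φ₂ cos Δλ )
  = atan2(+0.0738, +0.3613) = 11.54°

11.5°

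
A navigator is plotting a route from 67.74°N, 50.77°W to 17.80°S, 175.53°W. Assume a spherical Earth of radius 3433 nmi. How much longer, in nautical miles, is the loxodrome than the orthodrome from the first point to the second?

556 nmi

Great circle: cos σ = sin φ₁ sin φ₂ + cos φ₁ cos φ₂ cos Δλ,  σ = 2.0812 rad → d_gc = 7144.8 nmi
Rhumb line: Δψ = -1.9417, q = Δφ/Δψ = 0.7689, d_rh = R√(Δφ²+q²Δλ²) = 7701.0 nmi
Excess = 7701.0 − 7144.8 = 556.2 ≈ 556 nmi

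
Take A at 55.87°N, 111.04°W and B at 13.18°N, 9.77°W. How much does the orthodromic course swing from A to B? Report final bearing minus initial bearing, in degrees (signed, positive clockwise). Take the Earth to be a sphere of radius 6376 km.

At departure: θ₁ = atan2(sin Δλ cos φ₂, cos φ₁ sin φ₂ − sin φ₁ cos φ₂ cos Δλ) = 73.36°
At arrival: θ₂ = atan2(sin Δλ cos φ₁, −cos φ₂ sin φ₁ + sin φ₂ cos φ₁ cos Δλ) = 146.49°
Δθ = θ₂ − θ₁ = +73.1°

+73.1°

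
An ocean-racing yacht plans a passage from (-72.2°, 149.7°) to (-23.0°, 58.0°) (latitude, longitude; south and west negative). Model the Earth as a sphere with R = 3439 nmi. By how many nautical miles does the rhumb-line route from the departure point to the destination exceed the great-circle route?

291 nmi

Great circle: cos σ = sin φ₁ sin φ₂ + cos φ₁ cos φ₂ cos Δλ,  σ = 1.1986 rad → d_gc = 4121.9 nmi
Rhumb line: Δψ = +1.4414, q = Δφ/Δψ = 0.5957, d_rh = R√(Δφ²+q²Δλ²) = 4412.7 nmi
Excess = 4412.7 − 4121.9 = 290.8 ≈ 291 nmi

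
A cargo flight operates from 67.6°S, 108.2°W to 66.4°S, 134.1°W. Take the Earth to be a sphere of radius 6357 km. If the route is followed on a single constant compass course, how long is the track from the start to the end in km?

Δψ = ln[tan(π/4+φ₂/2)/tan(π/4+φ₁/2)] = +0.0536;  Δφ = +0.0209 rad,  Δλ = -0.4520 rad
q = Δφ/Δψ = 0.3906
d = R·√(Δφ² + q²Δλ²) = 6357·0.17782 = 1130 km

1130 km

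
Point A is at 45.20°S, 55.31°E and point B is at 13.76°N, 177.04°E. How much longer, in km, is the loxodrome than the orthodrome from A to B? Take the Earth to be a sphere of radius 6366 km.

416 km

Great circle: cos σ = sin φ₁ sin φ₂ + cos φ₁ cos φ₂ cos Δλ,  σ = 2.1279 rad → d_gc = 13546.1 km
Rhumb line: Δψ = +1.1288, q = Δφ/Δψ = 0.9116, d_rh = R√(Δφ²+q²Δλ²) = 13961.9 km
Excess = 13961.9 − 13546.1 = 415.8 ≈ 416 km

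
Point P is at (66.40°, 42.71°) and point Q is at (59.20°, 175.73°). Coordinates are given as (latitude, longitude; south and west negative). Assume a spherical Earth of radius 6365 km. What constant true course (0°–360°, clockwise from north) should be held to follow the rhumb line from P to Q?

Δψ = ln[tan(π/4+φ₂/2)/tan(π/4+φ₁/2)] = -0.2765
Δλ = +2.3216 rad (taken the short way round)
course = atan2(Δλ, Δψ) = 96.79°

96.8°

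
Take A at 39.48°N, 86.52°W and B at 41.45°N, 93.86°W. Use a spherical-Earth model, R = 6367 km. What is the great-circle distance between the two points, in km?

658 km

cos σ = sin φ₁ sin φ₂ + cos φ₁ cos φ₂ cos Δλ
      = sin(39.48°)sin(41.45°) + cos(39.48°)cos(41.45°)cos(-7.34°) = 0.9947
σ = 5.919° → d = Rσ = 6367·0.10331 = 658 km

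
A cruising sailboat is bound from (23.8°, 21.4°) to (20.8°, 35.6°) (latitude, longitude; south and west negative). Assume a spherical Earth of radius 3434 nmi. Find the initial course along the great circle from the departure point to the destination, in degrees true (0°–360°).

100.1°

N = sin Δλ·cos φ₂ = +0.2293;  D = cos φ₁ sin φ₂ − sin φ₁ cos φ₂ cos Δλ = -0.0408
initial course = atan2(N, D) = 100.09°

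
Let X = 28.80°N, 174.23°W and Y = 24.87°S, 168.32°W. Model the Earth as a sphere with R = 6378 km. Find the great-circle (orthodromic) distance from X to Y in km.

6008 km

cos σ = sin φ₁ sin φ₂ + cos φ₁ cos φ₂ cos Δλ
      = sin(28.80°)sin(-24.87°) + cos(28.80°)cos(-24.87°)cos(5.91°) = 0.5882
σ = 53.970° → d = Rσ = 6378·0.94195 = 6008 km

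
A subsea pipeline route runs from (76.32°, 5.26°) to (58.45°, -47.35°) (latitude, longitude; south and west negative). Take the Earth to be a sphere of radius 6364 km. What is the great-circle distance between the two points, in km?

Haversine: a = sin²(Δφ/2)+cos φ₁ cos φ₂ sin²(Δλ/2) = 0.04842;  σ = 2·atan2(√a,√(1−a))
σ = 25.424° → d = Rσ = 6364·0.44374 = 2824 km

2824 km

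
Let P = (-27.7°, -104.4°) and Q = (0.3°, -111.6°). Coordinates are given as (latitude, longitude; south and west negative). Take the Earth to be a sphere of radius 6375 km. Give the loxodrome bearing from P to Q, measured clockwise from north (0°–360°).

346.1°

Δψ = ln[tan(π/4+φ₂/2)/tan(π/4+φ₁/2)] = +0.5087
Δλ = -0.1257 rad (taken the short way round)
course = atan2(Δλ, Δψ) = 346.12°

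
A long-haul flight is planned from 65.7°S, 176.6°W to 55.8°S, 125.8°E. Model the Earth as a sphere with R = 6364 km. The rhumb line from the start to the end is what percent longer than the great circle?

Great circle: σ = 0.4997 rad → d_gc = Rσ = 3179.9 km
Rhumb: Δφ = +0.1728, Δλ = -1.0053, Δψ = +0.3569, q = Δφ/Δψ = 0.4841 → d_rh = R√(Δφ²+q²Δλ²) = 3286.6 km
Excess = (3286.6 − 3179.9) / 3179.9 = 106.7 / 3179.9 = 3.36% ≈ 3.4%

3.4%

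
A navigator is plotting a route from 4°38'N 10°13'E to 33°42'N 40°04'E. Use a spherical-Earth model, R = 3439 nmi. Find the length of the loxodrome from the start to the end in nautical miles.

Δψ = ln[tan(π/4+φ₂/2)/tan(π/4+φ₁/2)] = +0.5444;  Δφ = +0.5073 rad,  Δλ = +0.5210 rad
q = Δφ/Δψ = 0.9319
d = R·√(Δφ² + q²Δλ²) = 3439·0.70218 = 2415 nmi

2415 nmi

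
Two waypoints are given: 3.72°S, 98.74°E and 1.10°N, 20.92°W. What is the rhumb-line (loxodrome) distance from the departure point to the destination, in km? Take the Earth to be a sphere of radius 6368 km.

Δψ = ln[tan(π/4+φ₂/2)/tan(π/4+φ₁/2)] = +0.0842;  Δφ = +0.0841 rad,  Δλ = -2.0885 rad
q = Δφ/Δψ = 0.9994
d = R·√(Δφ² + q²Δλ²) = 6368·2.08899 = 13303 km

13303 km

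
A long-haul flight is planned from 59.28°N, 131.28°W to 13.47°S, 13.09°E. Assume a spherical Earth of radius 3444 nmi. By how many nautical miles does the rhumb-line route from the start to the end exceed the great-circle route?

Great circle: cos σ = sin φ₁ sin φ₂ + cos φ₁ cos φ₂ cos Δλ,  σ = 2.2194 rad → d_gc = 7643.5 nmi
Rhumb line: Δψ = -1.5294, q = Δφ/Δψ = 0.8302, d_rh = R√(Δφ²+q²Δλ²) = 8427.9 nmi
Excess = 8427.9 − 7643.5 = 784.4 ≈ 784 nmi

784 nmi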